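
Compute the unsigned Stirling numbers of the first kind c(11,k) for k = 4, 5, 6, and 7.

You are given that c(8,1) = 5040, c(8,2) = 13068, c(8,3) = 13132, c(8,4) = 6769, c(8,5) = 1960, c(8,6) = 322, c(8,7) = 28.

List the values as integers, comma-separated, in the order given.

8409500, 3416930, 902055, 157773

r9: T_9,2=8×13068+5040=109584; T_9,3=8×13132+13068=118124; T_9,4=8×6769+13132=67284; T_9,5=8×1960+6769=22449; T_9,6=8×322+1960=4536; T_9,7=8×28+322=546
r10: T_10,3=9×118124+109584=1172700; T_10,4=9×67284+118124=723680; T_10,5=9×22449+67284=269325; T_10,6=9×4536+22449=63273; T_10,7=9×546+4536=9450
r11: T_11,4=10×723680+1172700=8409500; T_11,5=10×269325+723680=3416930; T_11,6=10×63273+269325=902055; T_11,7=10×9450+63273=157773
Read c(11,4) = 8409500, c(11,5) = 3416930, c(11,6) = 902055, c(11,7) = 157773.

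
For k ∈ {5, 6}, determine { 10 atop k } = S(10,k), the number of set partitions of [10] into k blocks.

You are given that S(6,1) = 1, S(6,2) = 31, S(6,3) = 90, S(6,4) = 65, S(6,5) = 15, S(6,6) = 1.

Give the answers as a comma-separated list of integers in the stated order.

42525, 22827

@7  (7,2):31·2+1→63, (7,3):90·3+31→301, (7,4):65·4+90→350, (7,5):15·5+65→140, (7,6):1·6+15→21
@8  (8,3):301·3+63→966, (8,4):350·4+301→1701, (8,5):140·5+350→1050, (8,6):21·6+140→266
@9  (9,4):1701·4+966→7770, (9,5):1050·5+1701→6951, (9,6):266·6+1050→2646
@10  (10,5):6951·5+7770→42525, (10,6):2646·6+6951→22827
Read S(10,5) = 42525, S(10,6) = 22827.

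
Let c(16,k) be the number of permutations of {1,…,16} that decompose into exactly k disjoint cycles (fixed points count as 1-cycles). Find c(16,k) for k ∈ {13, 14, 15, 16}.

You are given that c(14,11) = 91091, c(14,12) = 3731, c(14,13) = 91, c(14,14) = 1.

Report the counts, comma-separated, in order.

218400, 6580, 120, 1

r15: T_15,12=14×3731+91091=143325; T_15,13=14×91+3731=5005; T_15,14=14×1+91=105; T_15,15=14×0+1=1
r16: T_16,13=15×5005+143325=218400; T_16,14=15×105+5005=6580; T_16,15=15×1+105=120; T_16,16=15×0+1=1
Read c(16,13) = 218400, c(16,14) = 6580, c(16,15) = 120, c(16,16) = 1.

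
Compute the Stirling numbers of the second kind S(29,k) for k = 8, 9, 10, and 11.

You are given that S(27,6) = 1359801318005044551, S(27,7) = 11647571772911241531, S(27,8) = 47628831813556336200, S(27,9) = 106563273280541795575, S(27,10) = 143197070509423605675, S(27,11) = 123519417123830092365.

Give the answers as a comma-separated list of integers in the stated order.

3224318613979279184316, 9452962848327254398506, 16392038075086211019625, 18059551225961878690915

row 28: T[28][7]=7·11647571772911241531+1359801318005044551=82892803728383735268  T[28][8]=8·47628831813556336200+11647571772911241531=392678226281361931131  T[28][9]=9·106563273280541795575+47628831813556336200=1006698291338432496375  T[28][10]=10·143197070509423605675+106563273280541795575=1538533978374777852325  T[28][11]=11·123519417123830092365+143197070509423605675=1501910658871554621690
row 29: T[29][8]=8·392678226281361931131+82892803728383735268=3224318613979279184316  T[29][9]=9·1006698291338432496375+392678226281361931131=9452962848327254398506  T[29][10]=10·1538533978374777852325+1006698291338432496375=16392038075086211019625  T[29][11]=11·1501910658871554621690+1538533978374777852325=18059551225961878690915
Read S(29,8) = 3224318613979279184316, S(29,9) = 9452962848327254398506, S(29,10) = 16392038075086211019625, S(29,11) = 18059551225961878690915.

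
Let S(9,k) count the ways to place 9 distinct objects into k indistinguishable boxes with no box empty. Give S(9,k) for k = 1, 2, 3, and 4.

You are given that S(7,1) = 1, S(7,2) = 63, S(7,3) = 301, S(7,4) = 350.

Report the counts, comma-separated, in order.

1, 255, 3025, 7770

row 8: T[8][1]=1·1+0=1  T[8][2]=2·63+1=127  T[8][3]=3·301+63=966  T[8][4]=4·350+301=1701
row 9: T[9][1]=1·1+0=1  T[9][2]=2·127+1=255  T[9][3]=3·966+127=3025  T[9][4]=4·1701+966=7770
Read S(9,1) = 1, S(9,2) = 255, S(9,3) = 3025, S(9,4) = 7770.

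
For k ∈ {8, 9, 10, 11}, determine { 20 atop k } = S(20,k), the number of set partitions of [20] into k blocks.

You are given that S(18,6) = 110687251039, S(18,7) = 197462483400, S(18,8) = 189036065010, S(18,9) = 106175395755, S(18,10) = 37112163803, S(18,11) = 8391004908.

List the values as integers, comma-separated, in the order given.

row 19: T[19][7]=7·197462483400+110687251039=1492924634839  T[19][8]=8·189036065010+197462483400=1709751003480  T[19][9]=9·106175395755+189036065010=1144614626805  T[19][10]=10·37112163803+106175395755=477297033785  T[19][11]=11·8391004908+37112163803=129413217791
row 20: T[20][8]=8·1709751003480+1492924634839=15170932662679  T[20][9]=9·1144614626805+1709751003480=12011282644725  T[20][10]=10·477297033785+1144614626805=5917584964655  T[20][11]=11·129413217791+477297033785=1900842429486
Read S(20,8) = 15170932662679, S(20,9) = 12011282644725, S(20,10) = 5917584964655, S(20,11) = 1900842429486.

15170932662679, 12011282644725, 5917584964655, 1900842429486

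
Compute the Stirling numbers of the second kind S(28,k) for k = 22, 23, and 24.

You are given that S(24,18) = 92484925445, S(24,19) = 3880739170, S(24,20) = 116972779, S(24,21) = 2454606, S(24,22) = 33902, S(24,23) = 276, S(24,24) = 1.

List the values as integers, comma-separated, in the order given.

825906183960, 22693687380, 460192005

row 25: T[25][19]=19·3880739170+92484925445=166218969675  T[25][20]=20·116972779+3880739170=6220194750  T[25][21]=21·2454606+116972779=168519505  T[25][22]=22·33902+2454606=3200450  T[25][23]=23·276+33902=40250  T[25][24]=24·1+276=300
row 26: T[26][20]=20·6220194750+166218969675=290622864675  T[26][21]=21·168519505+6220194750=9759104355  T[26][22]=22·3200450+168519505=238929405  T[26][23]=23·40250+3200450=4126200  T[26][24]=24·300+40250=47450
row 27: T[27][21]=21·9759104355+290622864675=495564056130  T[27][22]=22·238929405+9759104355=15015551265  T[27][23]=23·4126200+238929405=333832005  T[27][24]=24·47450+4126200=5265000
row 28: T[28][22]=22·15015551265+495564056130=825906183960  T[28][23]=23·333832005+15015551265=22693687380  T[28][24]=24·5265000+333832005=460192005
Read S(28,22) = 825906183960, S(28,23) = 22693687380, S(28,24) = 460192005.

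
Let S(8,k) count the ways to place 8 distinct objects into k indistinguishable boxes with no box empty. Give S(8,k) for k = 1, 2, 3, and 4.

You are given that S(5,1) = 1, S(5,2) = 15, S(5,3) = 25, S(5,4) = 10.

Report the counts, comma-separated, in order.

row 6: T[6][1]=1·1+0=1  T[6][2]=2·15+1=31  T[6][3]=3·25+15=90  T[6][4]=4·10+25=65
row 7: T[7][1]=1·1+0=1  T[7][2]=2·31+1=63  T[7][3]=3·90+31=301  T[7][4]=4·65+90=350
row 8: T[8][1]=1·1+0=1  T[8][2]=2·63+1=127  T[8][3]=3·301+63=966  T[8][4]=4·350+301=1701
Read S(8,1) = 1, S(8,2) = 127, S(8,3) = 966, S(8,4) = 1701.

1, 127, 966, 1701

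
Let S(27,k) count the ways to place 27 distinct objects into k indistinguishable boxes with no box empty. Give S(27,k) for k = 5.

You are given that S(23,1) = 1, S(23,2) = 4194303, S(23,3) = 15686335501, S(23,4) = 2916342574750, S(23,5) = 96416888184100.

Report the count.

i=24: T(24,2)=1+2·4194303=8388607 | T(24,3)=4194303+3·15686335501=47063200806 | T(24,4)=15686335501+4·2916342574750=11681056634501 | T(24,5)=2916342574750+5·96416888184100=485000783495250
i=25: T(25,3)=8388607+3·47063200806=141197991025 | T(25,4)=47063200806+4·11681056634501=46771289738810 | T(25,5)=11681056634501+5·485000783495250=2436684974110751
i=26: T(26,4)=141197991025+4·46771289738810=187226356946265 | T(26,5)=46771289738810+5·2436684974110751=12230196160292565
i=27: T(27,5)=187226356946265+5·12230196160292565=61338207158409090
Read S(27,5) = 61338207158409090.

61338207158409090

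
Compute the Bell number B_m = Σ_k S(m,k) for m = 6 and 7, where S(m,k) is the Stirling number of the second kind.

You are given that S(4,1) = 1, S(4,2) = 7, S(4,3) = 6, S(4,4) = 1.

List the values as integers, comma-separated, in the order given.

203, 877

@5  (5,1):1·1+0→1, (5,2):7·2+1→15, (5,3):6·3+7→25, (5,4):1·4+6→10, (5,5):0·5+1→1
@6  (6,1):1·1+0→1, (6,2):15·2+1→31, (6,3):25·3+15→90, (6,4):10·4+25→65, (6,5):1·5+10→15, (6,6):0·6+1→1
@7  (7,1):1·1+0→1, (7,2):31·2+1→63, (7,3):90·3+31→301, (7,4):65·4+90→350, (7,5):15·5+65→140, (7,6):1·6+15→21, (7,7):0·7+1→1
B_6 = ΣS(6,k) = 1+31+90+65+15+1 = 203
B_7 = ΣS(7,k) = 1+63+301+350+140+21+1 = 877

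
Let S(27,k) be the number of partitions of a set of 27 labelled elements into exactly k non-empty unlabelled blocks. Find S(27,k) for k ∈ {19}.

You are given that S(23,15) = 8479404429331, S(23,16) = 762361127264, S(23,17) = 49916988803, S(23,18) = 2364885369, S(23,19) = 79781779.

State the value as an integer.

i=24: T(24,16)=8479404429331+16·762361127264=20677182465555 | T(24,17)=762361127264+17·49916988803=1610949936915 | T(24,18)=49916988803+18·2364885369=92484925445 | T(24,19)=2364885369+19·79781779=3880739170
i=25: T(25,17)=20677182465555+17·1610949936915=48063331393110 | T(25,18)=1610949936915+18·92484925445=3275678594925 | T(25,19)=92484925445+19·3880739170=166218969675
i=26: T(26,18)=48063331393110+18·3275678594925=107025546101760 | T(26,19)=3275678594925+19·166218969675=6433839018750
i=27: T(27,19)=107025546101760+19·6433839018750=229268487458010
Read S(27,19) = 229268487458010.

229268487458010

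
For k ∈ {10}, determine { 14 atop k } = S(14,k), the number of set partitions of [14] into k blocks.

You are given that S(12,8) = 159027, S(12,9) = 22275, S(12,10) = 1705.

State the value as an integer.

row 13: T[13][9]=9·22275+159027=359502  T[13][10]=10·1705+22275=39325
row 14: T[14][10]=10·39325+359502=752752
Read S(14,10) = 752752.

752752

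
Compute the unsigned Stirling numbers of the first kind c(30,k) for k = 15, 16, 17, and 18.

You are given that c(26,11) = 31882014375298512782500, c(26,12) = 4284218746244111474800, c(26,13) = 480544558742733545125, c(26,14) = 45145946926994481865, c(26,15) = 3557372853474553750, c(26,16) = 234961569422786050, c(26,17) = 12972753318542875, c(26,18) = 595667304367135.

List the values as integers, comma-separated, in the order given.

@27  (27,12):4284218746244111474800·26+31882014375298512782500→143271701777645411127300, (27,13):480544558742733545125·26+4284218746244111474800→16778377273555183648050, (27,14):45145946926994481865·26+480544558742733545125→1654339178844590073615, (27,15):3557372853474553750·26+45145946926994481865→137637641117332879365, (27,16):234961569422786050·26+3557372853474553750→9666373658466991050, (27,17):12972753318542875·26+234961569422786050→572253155704900800, (27,18):595667304367135·26+12972753318542875→28460103232088385
@28  (28,13):16778377273555183648050·27+143271701777645411127300→596287888163635369624650, (28,14):1654339178844590073615·27+16778377273555183648050→61445535102359115635655, (28,15):137637641117332879365·27+1654339178844590073615→5370555489012577816470, (28,16):9666373658466991050·27+137637641117332879365→398629729895941637715, (28,17):572253155704900800·27+9666373658466991050→25117208862499312650, (28,18):28460103232088385·27+572253155704900800→1340675942971287195
@29  (29,14):61445535102359115635655·28+596287888163635369624650→2316762871029690607422990, (29,15):5370555489012577816470·28+61445535102359115635655→211821088794711294496815, (29,16):398629729895941637715·28+5370555489012577816470→16532187926098943672490, (29,17):25117208862499312650·28+398629729895941637715→1101911578045922391915, (29,18):1340675942971287195·28+25117208862499312650→62656135265695354110
@30  (30,15):211821088794711294496815·29+2316762871029690607422990→8459574446076318147830625, (30,16):16532187926098943672490·29+211821088794711294496815→691254538651580660999025, (30,17):1101911578045922391915·29+16532187926098943672490→48487623689430693038025, (30,18):62656135265695354110·29+1101911578045922391915→2918939500751087661105
Read c(30,15) = 8459574446076318147830625, c(30,16) = 691254538651580660999025, c(30,17) = 48487623689430693038025, c(30,18) = 2918939500751087661105.

8459574446076318147830625, 691254538651580660999025, 48487623689430693038025, 2918939500751087661105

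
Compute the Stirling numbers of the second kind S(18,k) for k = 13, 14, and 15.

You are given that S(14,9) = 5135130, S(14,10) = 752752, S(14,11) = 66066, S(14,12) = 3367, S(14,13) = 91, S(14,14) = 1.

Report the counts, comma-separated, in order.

125854638, 8408778, 367200

i=15: T(15,10)=5135130+10·752752=12662650 | T(15,11)=752752+11·66066=1479478 | T(15,12)=66066+12·3367=106470 | T(15,13)=3367+13·91=4550 | T(15,14)=91+14·1=105 | T(15,15)=1+15·0=1
i=16: T(16,11)=12662650+11·1479478=28936908 | T(16,12)=1479478+12·106470=2757118 | T(16,13)=106470+13·4550=165620 | T(16,14)=4550+14·105=6020 | T(16,15)=105+15·1=120
i=17: T(17,12)=28936908+12·2757118=62022324 | T(17,13)=2757118+13·165620=4910178 | T(17,14)=165620+14·6020=249900 | T(17,15)=6020+15·120=7820
i=18: T(18,13)=62022324+13·4910178=125854638 | T(18,14)=4910178+14·249900=8408778 | T(18,15)=249900+15·7820=367200
Read S(18,13) = 125854638, S(18,14) = 8408778, S(18,15) = 367200.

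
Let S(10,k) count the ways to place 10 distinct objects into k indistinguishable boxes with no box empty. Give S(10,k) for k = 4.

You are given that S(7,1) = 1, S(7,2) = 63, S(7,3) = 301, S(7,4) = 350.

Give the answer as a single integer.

i=8: T(8,2)=1+2·63=127 | T(8,3)=63+3·301=966 | T(8,4)=301+4·350=1701
i=9: T(9,3)=127+3·966=3025 | T(9,4)=966+4·1701=7770
i=10: T(10,4)=3025+4·7770=34105
Read S(10,4) = 34105.

34105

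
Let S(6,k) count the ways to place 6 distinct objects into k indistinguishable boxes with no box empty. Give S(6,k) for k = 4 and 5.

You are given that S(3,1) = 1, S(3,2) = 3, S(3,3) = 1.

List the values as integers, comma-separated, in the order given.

r4: T_4,2=2×3+1=7; T_4,3=3×1+3=6; T_4,4=4×0+1=1
r5: T_5,3=3×6+7=25; T_5,4=4×1+6=10; T_5,5=5×0+1=1
r6: T_6,4=4×10+25=65; T_6,5=5×1+10=15
Read S(6,4) = 65, S(6,5) = 15.

65, 15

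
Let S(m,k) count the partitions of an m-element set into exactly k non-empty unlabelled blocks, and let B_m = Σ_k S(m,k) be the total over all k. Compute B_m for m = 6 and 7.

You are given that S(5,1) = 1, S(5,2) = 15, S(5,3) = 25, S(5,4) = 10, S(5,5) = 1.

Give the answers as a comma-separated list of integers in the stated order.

row 6: T[6][1]=1·1+0=1  T[6][2]=2·15+1=31  T[6][3]=3·25+15=90  T[6][4]=4·10+25=65  T[6][5]=5·1+10=15  T[6][6]=6·0+1=1
row 7: T[7][1]=1·1+0=1  T[7][2]=2·31+1=63  T[7][3]=3·90+31=301  T[7][4]=4·65+90=350  T[7][5]=5·15+65=140  T[7][6]=6·1+15=21  T[7][7]=7·0+1=1
B_6 = ΣS(6,k) = 1+31+90+65+15+1 = 203
B_7 = ΣS(7,k) = 1+63+301+350+140+21+1 = 877

203, 877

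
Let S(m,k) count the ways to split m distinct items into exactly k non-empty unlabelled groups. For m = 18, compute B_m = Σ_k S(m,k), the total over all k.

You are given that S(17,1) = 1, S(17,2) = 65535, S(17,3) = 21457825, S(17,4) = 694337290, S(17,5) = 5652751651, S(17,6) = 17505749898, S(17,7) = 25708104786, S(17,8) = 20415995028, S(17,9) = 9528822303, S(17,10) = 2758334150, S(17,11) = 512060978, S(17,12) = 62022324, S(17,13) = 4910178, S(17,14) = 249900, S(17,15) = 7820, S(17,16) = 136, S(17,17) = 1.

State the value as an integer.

[18] T[18,1]:1*1+0=1 · T[18,2]:2*65535+1=131071 · T[18,3]:3*21457825+65535=64439010 · T[18,4]:4*694337290+21457825=2798806985 · T[18,5]:5*5652751651+694337290=28958095545 · T[18,6]:6*17505749898+5652751651=110687251039 · T[18,7]:7*25708104786+17505749898=197462483400 · T[18,8]:8*20415995028+25708104786=189036065010 · T[18,9]:9*9528822303+20415995028=106175395755 · T[18,10]:10*2758334150+9528822303=37112163803 · T[18,11]:11*512060978+2758334150=8391004908 · T[18,12]:12*62022324+512060978=1256328866 · T[18,13]:13*4910178+62022324=125854638 · T[18,14]:14*249900+4910178=8408778 · T[18,15]:15*7820+249900=367200 · T[18,16]:16*136+7820=9996 · T[18,17]:17*1+136=153 · T[18,18]:18*0+1=1
B_18 = ΣS(18,k) = 1+131071+64439010+2798806985+28958095545+110687251039+197462483400+189036065010+106175395755+37112163803+8391004908+1256328866+125854638+8408778+367200+9996+153+1 = 682076806159

682076806159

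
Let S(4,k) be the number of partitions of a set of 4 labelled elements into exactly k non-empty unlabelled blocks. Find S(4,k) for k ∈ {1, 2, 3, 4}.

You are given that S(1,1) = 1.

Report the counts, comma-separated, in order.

r2: T_2,1=1×1+0=1; T_2,2=2×0+1=1
r3: T_3,1=1×1+0=1; T_3,2=2×1+1=3; T_3,3=3×0+1=1
r4: T_4,1=1×1+0=1; T_4,2=2×3+1=7; T_4,3=3×1+3=6; T_4,4=4×0+1=1
Read S(4,1) = 1, S(4,2) = 7, S(4,3) = 6, S(4,4) = 1.

1, 7, 6, 1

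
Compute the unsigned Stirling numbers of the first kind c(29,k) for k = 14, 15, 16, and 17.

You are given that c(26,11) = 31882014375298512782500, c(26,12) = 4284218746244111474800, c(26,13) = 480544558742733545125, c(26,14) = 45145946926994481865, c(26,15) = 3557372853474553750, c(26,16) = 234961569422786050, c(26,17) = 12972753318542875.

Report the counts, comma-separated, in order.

2316762871029690607422990, 211821088794711294496815, 16532187926098943672490, 1101911578045922391915

@27  (27,12):4284218746244111474800·26+31882014375298512782500→143271701777645411127300, (27,13):480544558742733545125·26+4284218746244111474800→16778377273555183648050, (27,14):45145946926994481865·26+480544558742733545125→1654339178844590073615, (27,15):3557372853474553750·26+45145946926994481865→137637641117332879365, (27,16):234961569422786050·26+3557372853474553750→9666373658466991050, (27,17):12972753318542875·26+234961569422786050→572253155704900800
@28  (28,13):16778377273555183648050·27+143271701777645411127300→596287888163635369624650, (28,14):1654339178844590073615·27+16778377273555183648050→61445535102359115635655, (28,15):137637641117332879365·27+1654339178844590073615→5370555489012577816470, (28,16):9666373658466991050·27+137637641117332879365→398629729895941637715, (28,17):572253155704900800·27+9666373658466991050→25117208862499312650
@29  (29,14):61445535102359115635655·28+596287888163635369624650→2316762871029690607422990, (29,15):5370555489012577816470·28+61445535102359115635655→211821088794711294496815, (29,16):398629729895941637715·28+5370555489012577816470→16532187926098943672490, (29,17):25117208862499312650·28+398629729895941637715→1101911578045922391915
Read c(29,14) = 2316762871029690607422990, c(29,15) = 211821088794711294496815, c(29,16) = 16532187926098943672490, c(29,17) = 1101911578045922391915.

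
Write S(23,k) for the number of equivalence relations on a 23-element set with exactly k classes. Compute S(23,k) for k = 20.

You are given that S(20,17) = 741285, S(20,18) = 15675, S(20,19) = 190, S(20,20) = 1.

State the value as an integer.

1859550

row 21: T[21][18]=18·15675+741285=1023435  T[21][19]=19·190+15675=19285  T[21][20]=20·1+190=210
row 22: T[22][19]=19·19285+1023435=1389850  T[22][20]=20·210+19285=23485
row 23: T[23][20]=20·23485+1389850=1859550
Read S(23,20) = 1859550.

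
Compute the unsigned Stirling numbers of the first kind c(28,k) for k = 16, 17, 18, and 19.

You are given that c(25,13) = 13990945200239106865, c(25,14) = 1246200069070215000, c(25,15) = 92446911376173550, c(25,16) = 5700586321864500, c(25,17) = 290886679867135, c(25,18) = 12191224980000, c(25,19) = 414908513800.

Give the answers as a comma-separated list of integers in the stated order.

398629729895941637715, 25117208862499312650, 1340675942971287195, 60383004803151030

row 26: T[26][14]=25·1246200069070215000+13990945200239106865=45145946926994481865  T[26][15]=25·92446911376173550+1246200069070215000=3557372853474553750  T[26][16]=25·5700586321864500+92446911376173550=234961569422786050  T[26][17]=25·290886679867135+5700586321864500=12972753318542875  T[26][18]=25·12191224980000+290886679867135=595667304367135  T[26][19]=25·414908513800+12191224980000=22563937825000
row 27: T[27][15]=26·3557372853474553750+45145946926994481865=137637641117332879365  T[27][16]=26·234961569422786050+3557372853474553750=9666373658466991050  T[27][17]=26·12972753318542875+234961569422786050=572253155704900800  T[27][18]=26·595667304367135+12972753318542875=28460103232088385  T[27][19]=26·22563937825000+595667304367135=1182329687817135
row 28: T[28][16]=27·9666373658466991050+137637641117332879365=398629729895941637715  T[28][17]=27·572253155704900800+9666373658466991050=25117208862499312650  T[28][18]=27·28460103232088385+572253155704900800=1340675942971287195  T[28][19]=27·1182329687817135+28460103232088385=60383004803151030
Read c(28,16) = 398629729895941637715, c(28,17) = 25117208862499312650, c(28,18) = 1340675942971287195, c(28,19) = 60383004803151030.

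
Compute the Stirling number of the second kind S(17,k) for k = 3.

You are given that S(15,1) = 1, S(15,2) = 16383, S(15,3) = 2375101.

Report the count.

row 16: T[16][2]=2·16383+1=32767  T[16][3]=3·2375101+16383=7141686
row 17: T[17][3]=3·7141686+32767=21457825
Read S(17,3) = 21457825.

21457825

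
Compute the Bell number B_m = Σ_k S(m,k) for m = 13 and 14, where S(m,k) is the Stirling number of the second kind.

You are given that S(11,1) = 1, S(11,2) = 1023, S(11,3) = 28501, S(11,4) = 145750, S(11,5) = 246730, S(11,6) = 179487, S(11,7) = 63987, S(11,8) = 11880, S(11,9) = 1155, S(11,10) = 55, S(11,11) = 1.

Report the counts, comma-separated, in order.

27644437, 190899322

row 12: T[12][1]=1·1+0=1  T[12][2]=2·1023+1=2047  T[12][3]=3·28501+1023=86526  T[12][4]=4·145750+28501=611501  T[12][5]=5·246730+145750=1379400  T[12][6]=6·179487+246730=1323652  T[12][7]=7·63987+179487=627396  T[12][8]=8·11880+63987=159027  T[12][9]=9·1155+11880=22275  T[12][10]=10·55+1155=1705  T[12][11]=11·1+55=66  T[12][12]=12·0+1=1
row 13: T[13][1]=1·1+0=1  T[13][2]=2·2047+1=4095  T[13][3]=3·86526+2047=261625  T[13][4]=4·611501+86526=2532530  T[13][5]=5·1379400+611501=7508501  T[13][6]=6·1323652+1379400=9321312  T[13][7]=7·627396+1323652=5715424  T[13][8]=8·159027+627396=1899612  T[13][9]=9·22275+159027=359502  T[13][10]=10·1705+22275=39325  T[13][11]=11·66+1705=2431  T[13][12]=12·1+66=78  T[13][13]=13·0+1=1
row 14: T[14][1]=1·1+0=1  T[14][2]=2·4095+1=8191  T[14][3]=3·261625+4095=788970  T[14][4]=4·2532530+261625=10391745  T[14][5]=5·7508501+2532530=40075035  T[14][6]=6·9321312+7508501=63436373  T[14][7]=7·5715424+9321312=49329280  T[14][8]=8·1899612+5715424=20912320  T[14][9]=9·359502+1899612=5135130  T[14][10]=10·39325+359502=752752  T[14][11]=11·2431+39325=66066  T[14][12]=12·78+2431=3367  T[14][13]=13·1+78=91  T[14][14]=14·0+1=1
B_13 = ΣS(13,k) = 1+4095+261625+2532530+7508501+9321312+5715424+1899612+359502+39325+2431+78+1 = 27644437
B_14 = ΣS(14,k) = 1+8191+788970+10391745+40075035+63436373+49329280+20912320+5135130+752752+66066+3367+91+1 = 190899322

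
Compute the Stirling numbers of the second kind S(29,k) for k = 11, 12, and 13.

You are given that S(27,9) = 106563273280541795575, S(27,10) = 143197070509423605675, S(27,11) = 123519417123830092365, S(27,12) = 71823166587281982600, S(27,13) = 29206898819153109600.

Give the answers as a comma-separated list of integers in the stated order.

[28] T[28,10]:10*143197070509423605675+106563273280541795575=1538533978374777852325 · T[28,11]:11*123519417123830092365+143197070509423605675=1501910658871554621690 · T[28,12]:12*71823166587281982600+123519417123830092365=985397416171213883565 · T[28,13]:13*29206898819153109600+71823166587281982600=451512851236272407400
[29] T[29,11]:11*1501910658871554621690+1538533978374777852325=18059551225961878690915 · T[29,12]:12*985397416171213883565+1501910658871554621690=13326679652926121224470 · T[29,13]:13*451512851236272407400+985397416171213883565=6855064482242755179765
Read S(29,11) = 18059551225961878690915, S(29,12) = 13326679652926121224470, S(29,13) = 6855064482242755179765.

18059551225961878690915, 13326679652926121224470, 6855064482242755179765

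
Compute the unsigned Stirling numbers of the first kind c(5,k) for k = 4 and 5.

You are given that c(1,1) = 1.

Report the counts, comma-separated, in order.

10, 1

r2: T_2,1=1×1+0=1; T_2,2=1×0+1=1
r3: T_3,2=2×1+1=3; T_3,3=2×0+1=1
r4: T_4,3=3×1+3=6; T_4,4=3×0+1=1
r5: T_5,4=4×1+6=10; T_5,5=4×0+1=1
Read c(5,4) = 10, c(5,5) = 1.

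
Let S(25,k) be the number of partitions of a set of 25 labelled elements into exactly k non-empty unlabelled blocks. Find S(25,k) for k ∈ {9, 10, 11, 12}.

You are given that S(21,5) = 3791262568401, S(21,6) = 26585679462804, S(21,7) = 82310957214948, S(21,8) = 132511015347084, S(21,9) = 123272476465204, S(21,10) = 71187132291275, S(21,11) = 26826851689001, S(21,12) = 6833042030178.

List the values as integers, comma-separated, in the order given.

1167921451092973005, 1203163392175387500, 802355904438462660, 362262620784874680

i=22: T(22,6)=3791262568401+6·26585679462804=163305339345225 | T(22,7)=26585679462804+7·82310957214948=602762379967440 | T(22,8)=82310957214948+8·132511015347084=1142399079991620 | T(22,9)=132511015347084+9·123272476465204=1241963303533920 | T(22,10)=123272476465204+10·71187132291275=835143799377954 | T(22,11)=71187132291275+11·26826851689001=366282500870286 | T(22,12)=26826851689001+12·6833042030178=108823356051137
i=23: T(23,7)=163305339345225+7·602762379967440=4382641999117305 | T(23,8)=602762379967440+8·1142399079991620=9741955019900400 | T(23,9)=1142399079991620+9·1241963303533920=12320068811796900 | T(23,10)=1241963303533920+10·835143799377954=9593401297313460 | T(23,11)=835143799377954+11·366282500870286=4864251308951100 | T(23,12)=366282500870286+12·108823356051137=1672162773483930
i=24: T(24,8)=4382641999117305+8·9741955019900400=82318282158320505 | T(24,9)=9741955019900400+9·12320068811796900=120622574326072500 | T(24,10)=12320068811796900+10·9593401297313460=108254081784931500 | T(24,11)=9593401297313460+11·4864251308951100=63100165695775560 | T(24,12)=4864251308951100+12·1672162773483930=24930204590758260
i=25: T(25,9)=82318282158320505+9·120622574326072500=1167921451092973005 | T(25,10)=120622574326072500+10·108254081784931500=1203163392175387500 | T(25,11)=108254081784931500+11·63100165695775560=802355904438462660 | T(25,12)=63100165695775560+12·24930204590758260=362262620784874680
Read S(25,9) = 1167921451092973005, S(25,10) = 1203163392175387500, S(25,11) = 802355904438462660, S(25,12) = 362262620784874680.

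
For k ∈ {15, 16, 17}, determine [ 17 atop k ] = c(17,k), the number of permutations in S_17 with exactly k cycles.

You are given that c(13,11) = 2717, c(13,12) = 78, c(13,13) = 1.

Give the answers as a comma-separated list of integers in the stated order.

r14: T_14,12=13×78+2717=3731; T_14,13=13×1+78=91; T_14,14=13×0+1=1
r15: T_15,13=14×91+3731=5005; T_15,14=14×1+91=105; T_15,15=14×0+1=1
r16: T_16,14=15×105+5005=6580; T_16,15=15×1+105=120; T_16,16=15×0+1=1
r17: T_17,15=16×120+6580=8500; T_17,16=16×1+120=136; T_17,17=16×0+1=1
Read c(17,15) = 8500, c(17,16) = 136, c(17,17) = 1.

8500, 136, 1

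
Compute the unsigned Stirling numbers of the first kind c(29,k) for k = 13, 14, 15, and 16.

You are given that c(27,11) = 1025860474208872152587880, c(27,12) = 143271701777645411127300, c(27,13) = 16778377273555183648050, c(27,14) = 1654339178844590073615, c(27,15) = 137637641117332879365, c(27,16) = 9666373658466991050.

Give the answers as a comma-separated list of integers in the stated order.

21590257290787088602515180, 2316762871029690607422990, 211821088794711294496815, 16532187926098943672490

[28] T[28,12]:27*143271701777645411127300+1025860474208872152587880=4894196422205298253024980 · T[28,13]:27*16778377273555183648050+143271701777645411127300=596287888163635369624650 · T[28,14]:27*1654339178844590073615+16778377273555183648050=61445535102359115635655 · T[28,15]:27*137637641117332879365+1654339178844590073615=5370555489012577816470 · T[28,16]:27*9666373658466991050+137637641117332879365=398629729895941637715
[29] T[29,13]:28*596287888163635369624650+4894196422205298253024980=21590257290787088602515180 · T[29,14]:28*61445535102359115635655+596287888163635369624650=2316762871029690607422990 · T[29,15]:28*5370555489012577816470+61445535102359115635655=211821088794711294496815 · T[29,16]:28*398629729895941637715+5370555489012577816470=16532187926098943672490
Read c(29,13) = 21590257290787088602515180, c(29,14) = 2316762871029690607422990, c(29,15) = 211821088794711294496815, c(29,16) = 16532187926098943672490.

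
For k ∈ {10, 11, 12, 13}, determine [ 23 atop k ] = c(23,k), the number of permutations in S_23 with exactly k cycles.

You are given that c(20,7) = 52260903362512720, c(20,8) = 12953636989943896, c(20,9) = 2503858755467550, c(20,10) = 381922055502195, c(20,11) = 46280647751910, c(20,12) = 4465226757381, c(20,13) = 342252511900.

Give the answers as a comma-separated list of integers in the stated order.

[21] T[21,8]:20*12953636989943896+52260903362512720=311333643161390640 · T[21,9]:20*2503858755467550+12953636989943896=63030812099294896 · T[21,10]:20*381922055502195+2503858755467550=10142299865511450 · T[21,11]:20*46280647751910+381922055502195=1307535010540395 · T[21,12]:20*4465226757381+46280647751910=135585182899530 · T[21,13]:20*342252511900+4465226757381=11310276995381
[22] T[22,9]:21*63030812099294896+311333643161390640=1634980697246583456 · T[22,10]:21*10142299865511450+63030812099294896=276019109275035346 · T[22,11]:21*1307535010540395+10142299865511450=37600535086859745 · T[22,12]:21*135585182899530+1307535010540395=4154823851430525 · T[22,13]:21*11310276995381+135585182899530=373100999802531
[23] T[23,10]:22*276019109275035346+1634980697246583456=7707401101297361068 · T[23,11]:22*37600535086859745+276019109275035346=1103230881185949736 · T[23,12]:22*4154823851430525+37600535086859745=129006659818331295 · T[23,13]:22*373100999802531+4154823851430525=12363045847086207
Read c(23,10) = 7707401101297361068, c(23,11) = 1103230881185949736, c(23,12) = 129006659818331295, c(23,13) = 12363045847086207.

7707401101297361068, 1103230881185949736, 129006659818331295, 12363045847086207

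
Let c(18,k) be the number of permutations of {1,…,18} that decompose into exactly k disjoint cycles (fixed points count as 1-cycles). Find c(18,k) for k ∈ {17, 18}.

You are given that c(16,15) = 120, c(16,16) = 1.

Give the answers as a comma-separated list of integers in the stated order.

153, 1

@17  (17,16):1·16+120→136, (17,17):0·16+1→1
@18  (18,17):1·17+136→153, (18,18):0·17+1→1
Read c(18,17) = 153, c(18,18) = 1.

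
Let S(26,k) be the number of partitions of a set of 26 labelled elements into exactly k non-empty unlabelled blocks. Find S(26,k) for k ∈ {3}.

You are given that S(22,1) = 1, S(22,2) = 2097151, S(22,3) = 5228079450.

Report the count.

423610750290

@23  (23,1):1·1+0→1, (23,2):2097151·2+1→4194303, (23,3):5228079450·3+2097151→15686335501
@24  (24,1):1·1+0→1, (24,2):4194303·2+1→8388607, (24,3):15686335501·3+4194303→47063200806
@25  (25,2):8388607·2+1→16777215, (25,3):47063200806·3+8388607→141197991025
@26  (26,3):141197991025·3+16777215→423610750290
Read S(26,3) = 423610750290.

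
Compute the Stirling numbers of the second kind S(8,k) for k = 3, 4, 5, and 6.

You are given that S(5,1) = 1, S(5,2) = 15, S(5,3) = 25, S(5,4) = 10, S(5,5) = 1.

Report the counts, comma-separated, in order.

@6  (6,1):1·1+0→1, (6,2):15·2+1→31, (6,3):25·3+15→90, (6,4):10·4+25→65, (6,5):1·5+10→15, (6,6):0·6+1→1
@7  (7,2):31·2+1→63, (7,3):90·3+31→301, (7,4):65·4+90→350, (7,5):15·5+65→140, (7,6):1·6+15→21
@8  (8,3):301·3+63→966, (8,4):350·4+301→1701, (8,5):140·5+350→1050, (8,6):21·6+140→266
Read S(8,3) = 966, S(8,4) = 1701, S(8,5) = 1050, S(8,6) = 266.

966, 1701, 1050, 266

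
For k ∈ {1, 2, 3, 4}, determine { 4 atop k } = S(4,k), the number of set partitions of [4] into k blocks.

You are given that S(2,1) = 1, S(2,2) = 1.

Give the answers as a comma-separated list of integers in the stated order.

r3: T_3,1=1×1+0=1; T_3,2=2×1+1=3; T_3,3=3×0+1=1
r4: T_4,1=1×1+0=1; T_4,2=2×3+1=7; T_4,3=3×1+3=6; T_4,4=4×0+1=1
Read S(4,1) = 1, S(4,2) = 7, S(4,3) = 6, S(4,4) = 1.

1, 7, 6, 1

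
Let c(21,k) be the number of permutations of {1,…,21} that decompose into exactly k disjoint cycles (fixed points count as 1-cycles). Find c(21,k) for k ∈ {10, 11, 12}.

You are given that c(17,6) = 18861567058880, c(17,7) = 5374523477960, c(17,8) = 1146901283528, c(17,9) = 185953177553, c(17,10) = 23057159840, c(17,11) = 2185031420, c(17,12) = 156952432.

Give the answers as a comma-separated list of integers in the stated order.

row 18: T[18][7]=17·5374523477960+18861567058880=110228466184200  T[18][8]=17·1146901283528+5374523477960=24871845297936  T[18][9]=17·185953177553+1146901283528=4308105301929  T[18][10]=17·23057159840+185953177553=577924894833  T[18][11]=17·2185031420+23057159840=60202693980  T[18][12]=17·156952432+2185031420=4853222764
row 19: T[19][8]=18·24871845297936+110228466184200=557921681547048  T[19][9]=18·4308105301929+24871845297936=102417740732658  T[19][10]=18·577924894833+4308105301929=14710753408923  T[19][11]=18·60202693980+577924894833=1661573386473  T[19][12]=18·4853222764+60202693980=147560703732
row 20: T[20][9]=19·102417740732658+557921681547048=2503858755467550  T[20][10]=19·14710753408923+102417740732658=381922055502195  T[20][11]=19·1661573386473+14710753408923=46280647751910  T[20][12]=19·147560703732+1661573386473=4465226757381
row 21: T[21][10]=20·381922055502195+2503858755467550=10142299865511450  T[21][11]=20·46280647751910+381922055502195=1307535010540395  T[21][12]=20·4465226757381+46280647751910=135585182899530
Read c(21,10) = 10142299865511450, c(21,11) = 1307535010540395, c(21,12) = 135585182899530.

10142299865511450, 1307535010540395, 135585182899530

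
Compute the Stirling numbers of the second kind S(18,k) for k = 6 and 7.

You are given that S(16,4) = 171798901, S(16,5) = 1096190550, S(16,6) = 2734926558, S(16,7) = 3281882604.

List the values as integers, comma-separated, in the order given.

110687251039, 197462483400

i=17: T(17,5)=171798901+5·1096190550=5652751651 | T(17,6)=1096190550+6·2734926558=17505749898 | T(17,7)=2734926558+7·3281882604=25708104786
i=18: T(18,6)=5652751651+6·17505749898=110687251039 | T(18,7)=17505749898+7·25708104786=197462483400
Read S(18,6) = 110687251039, S(18,7) = 197462483400.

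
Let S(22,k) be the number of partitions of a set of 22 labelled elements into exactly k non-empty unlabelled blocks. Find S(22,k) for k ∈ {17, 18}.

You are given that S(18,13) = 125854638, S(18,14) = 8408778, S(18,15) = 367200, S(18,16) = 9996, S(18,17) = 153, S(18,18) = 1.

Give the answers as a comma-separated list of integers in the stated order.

row 19: T[19][14]=14·8408778+125854638=243577530  T[19][15]=15·367200+8408778=13916778  T[19][16]=16·9996+367200=527136  T[19][17]=17·153+9996=12597  T[19][18]=18·1+153=171
row 20: T[20][15]=15·13916778+243577530=452329200  T[20][16]=16·527136+13916778=22350954  T[20][17]=17·12597+527136=741285  T[20][18]=18·171+12597=15675
row 21: T[21][16]=16·22350954+452329200=809944464  T[21][17]=17·741285+22350954=34952799  T[21][18]=18·15675+741285=1023435
row 22: T[22][17]=17·34952799+809944464=1404142047  T[22][18]=18·1023435+34952799=53374629
Read S(22,17) = 1404142047, S(22,18) = 53374629.

1404142047, 53374629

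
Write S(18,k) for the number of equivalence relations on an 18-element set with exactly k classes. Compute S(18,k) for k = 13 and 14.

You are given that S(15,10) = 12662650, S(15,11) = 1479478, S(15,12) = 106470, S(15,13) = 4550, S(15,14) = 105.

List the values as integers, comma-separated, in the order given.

125854638, 8408778

i=16: T(16,11)=12662650+11·1479478=28936908 | T(16,12)=1479478+12·106470=2757118 | T(16,13)=106470+13·4550=165620 | T(16,14)=4550+14·105=6020
i=17: T(17,12)=28936908+12·2757118=62022324 | T(17,13)=2757118+13·165620=4910178 | T(17,14)=165620+14·6020=249900
i=18: T(18,13)=62022324+13·4910178=125854638 | T(18,14)=4910178+14·249900=8408778
Read S(18,13) = 125854638, S(18,14) = 8408778.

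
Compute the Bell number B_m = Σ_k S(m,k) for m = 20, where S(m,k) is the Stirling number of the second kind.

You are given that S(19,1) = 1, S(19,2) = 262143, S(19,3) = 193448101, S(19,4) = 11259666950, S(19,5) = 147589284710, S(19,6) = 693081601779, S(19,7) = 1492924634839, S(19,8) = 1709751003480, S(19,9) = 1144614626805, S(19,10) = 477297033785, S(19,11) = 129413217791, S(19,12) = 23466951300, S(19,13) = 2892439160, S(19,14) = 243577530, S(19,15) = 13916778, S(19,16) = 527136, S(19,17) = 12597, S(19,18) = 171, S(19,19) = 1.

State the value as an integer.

r20: T_20,1=1×1+0=1; T_20,2=2×262143+1=524287; T_20,3=3×193448101+262143=580606446; T_20,4=4×11259666950+193448101=45232115901; T_20,5=5×147589284710+11259666950=749206090500; T_20,6=6×693081601779+147589284710=4306078895384; T_20,7=7×1492924634839+693081601779=11143554045652; T_20,8=8×1709751003480+1492924634839=15170932662679; T_20,9=9×1144614626805+1709751003480=12011282644725; T_20,10=10×477297033785+1144614626805=5917584964655; T_20,11=11×129413217791+477297033785=1900842429486; T_20,12=12×23466951300+129413217791=411016633391; T_20,13=13×2892439160+23466951300=61068660380; T_20,14=14×243577530+2892439160=6302524580; T_20,15=15×13916778+243577530=452329200; T_20,16=16×527136+13916778=22350954; T_20,17=17×12597+527136=741285; T_20,18=18×171+12597=15675; T_20,19=19×1+171=190; T_20,20=20×0+1=1
B_20 = ΣS(20,k) = 1+524287+580606446+45232115901+749206090500+4306078895384+11143554045652+15170932662679+12011282644725+5917584964655+1900842429486+411016633391+61068660380+6302524580+452329200+22350954+741285+15675+190+1 = 51724158235372

51724158235372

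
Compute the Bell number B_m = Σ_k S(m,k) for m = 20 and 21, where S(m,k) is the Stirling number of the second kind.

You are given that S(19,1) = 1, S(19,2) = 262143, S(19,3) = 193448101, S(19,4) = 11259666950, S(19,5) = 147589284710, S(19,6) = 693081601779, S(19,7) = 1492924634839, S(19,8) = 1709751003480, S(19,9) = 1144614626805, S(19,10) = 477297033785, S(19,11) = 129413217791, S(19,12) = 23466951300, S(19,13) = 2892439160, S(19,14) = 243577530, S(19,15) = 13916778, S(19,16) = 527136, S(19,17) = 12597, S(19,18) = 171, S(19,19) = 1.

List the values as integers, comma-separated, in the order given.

@20  (20,1):1·1+0→1, (20,2):262143·2+1→524287, (20,3):193448101·3+262143→580606446, (20,4):11259666950·4+193448101→45232115901, (20,5):147589284710·5+11259666950→749206090500, (20,6):693081601779·6+147589284710→4306078895384, (20,7):1492924634839·7+693081601779→11143554045652, (20,8):1709751003480·8+1492924634839→15170932662679, (20,9):1144614626805·9+1709751003480→12011282644725, (20,10):477297033785·10+1144614626805→5917584964655, (20,11):129413217791·11+477297033785→1900842429486, (20,12):23466951300·12+129413217791→411016633391, (20,13):2892439160·13+23466951300→61068660380, (20,14):243577530·14+2892439160→6302524580, (20,15):13916778·15+243577530→452329200, (20,16):527136·16+13916778→22350954, (20,17):12597·17+527136→741285, (20,18):171·18+12597→15675, (20,19):1·19+171→190, (20,20):0·20+1→1
@21  (21,1):1·1+0→1, (21,2):524287·2+1→1048575, (21,3):580606446·3+524287→1742343625, (21,4):45232115901·4+580606446→181509070050, (21,5):749206090500·5+45232115901→3791262568401, (21,6):4306078895384·6+749206090500→26585679462804, (21,7):11143554045652·7+4306078895384→82310957214948, (21,8):15170932662679·8+11143554045652→132511015347084, (21,9):12011282644725·9+15170932662679→123272476465204, (21,10):5917584964655·10+12011282644725→71187132291275, (21,11):1900842429486·11+5917584964655→26826851689001, (21,12):411016633391·12+1900842429486→6833042030178, (21,13):61068660380·13+411016633391→1204909218331, (21,14):6302524580·14+61068660380→149304004500, (21,15):452329200·15+6302524580→13087462580, (21,16):22350954·16+452329200→809944464, (21,17):741285·17+22350954→34952799, (21,18):15675·18+741285→1023435, (21,19):190·19+15675→19285, (21,20):1·20+190→210, (21,21):0·21+1→1
B_20 = ΣS(20,k) = 1+524287+580606446+45232115901+749206090500+4306078895384+11143554045652+15170932662679+12011282644725+5917584964655+1900842429486+411016633391+61068660380+6302524580+452329200+22350954+741285+15675+190+1 = 51724158235372
B_21 = ΣS(21,k) = 1+1048575+1742343625+181509070050+3791262568401+26585679462804+82310957214948+132511015347084+123272476465204+71187132291275+26826851689001+6833042030178+1204909218331+149304004500+13087462580+809944464+34952799+1023435+19285+210+1 = 474869816156751

51724158235372, 474869816156751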